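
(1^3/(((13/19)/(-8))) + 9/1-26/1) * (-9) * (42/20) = 542.28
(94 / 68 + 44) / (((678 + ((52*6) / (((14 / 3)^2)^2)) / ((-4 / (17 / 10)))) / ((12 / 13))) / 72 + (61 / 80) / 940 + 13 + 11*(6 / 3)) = 10029480249600 / 9988736852629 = 1.00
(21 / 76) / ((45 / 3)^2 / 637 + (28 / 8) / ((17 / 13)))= 227409 / 2493446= 0.09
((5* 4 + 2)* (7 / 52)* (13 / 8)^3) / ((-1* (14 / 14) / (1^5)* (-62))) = 0.20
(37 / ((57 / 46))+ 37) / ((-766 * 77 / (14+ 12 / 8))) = -118141 / 6723948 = -0.02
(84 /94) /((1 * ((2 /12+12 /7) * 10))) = 882 /18565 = 0.05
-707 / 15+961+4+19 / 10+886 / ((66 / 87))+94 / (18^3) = 334824023 / 160380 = 2087.69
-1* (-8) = 8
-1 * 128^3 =-2097152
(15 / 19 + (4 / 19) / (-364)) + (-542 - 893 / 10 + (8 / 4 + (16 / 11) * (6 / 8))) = -119329047 / 190190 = -627.42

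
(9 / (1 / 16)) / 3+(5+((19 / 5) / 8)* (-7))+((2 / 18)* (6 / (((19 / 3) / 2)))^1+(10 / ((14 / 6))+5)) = 314791 / 5320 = 59.17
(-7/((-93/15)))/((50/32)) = 112/155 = 0.72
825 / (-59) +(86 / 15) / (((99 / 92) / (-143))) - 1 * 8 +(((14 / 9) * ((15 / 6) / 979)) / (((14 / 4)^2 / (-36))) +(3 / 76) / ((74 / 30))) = -120317459178839 / 153490615740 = -783.88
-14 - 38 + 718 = 666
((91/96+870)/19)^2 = 6990799321/3326976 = 2101.25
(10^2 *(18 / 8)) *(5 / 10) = 225 / 2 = 112.50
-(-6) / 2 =3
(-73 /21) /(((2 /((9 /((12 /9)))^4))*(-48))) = 4310577 /57344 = 75.17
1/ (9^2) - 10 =-809/ 81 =-9.99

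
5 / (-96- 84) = -1 / 36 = -0.03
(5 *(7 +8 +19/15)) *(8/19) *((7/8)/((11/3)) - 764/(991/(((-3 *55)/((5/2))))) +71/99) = 9927382780/5592213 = 1775.22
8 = 8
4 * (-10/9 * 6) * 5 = -400/3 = -133.33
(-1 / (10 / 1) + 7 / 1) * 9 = 621 / 10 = 62.10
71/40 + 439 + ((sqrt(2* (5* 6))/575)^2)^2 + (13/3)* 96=856.78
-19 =-19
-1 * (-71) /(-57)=-71 /57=-1.25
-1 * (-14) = 14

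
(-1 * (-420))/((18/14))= 980/3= 326.67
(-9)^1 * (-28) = 252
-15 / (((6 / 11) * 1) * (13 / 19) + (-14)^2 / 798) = -9405 / 388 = -24.24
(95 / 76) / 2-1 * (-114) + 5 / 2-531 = -3311 / 8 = -413.88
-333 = -333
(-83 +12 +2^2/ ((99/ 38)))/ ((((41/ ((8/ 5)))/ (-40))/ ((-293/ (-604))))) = 32239376/ 612909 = 52.60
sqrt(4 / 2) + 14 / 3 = 6.08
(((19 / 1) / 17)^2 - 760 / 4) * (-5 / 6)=157.29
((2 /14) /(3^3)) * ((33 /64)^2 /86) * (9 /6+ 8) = 2299 /14794752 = 0.00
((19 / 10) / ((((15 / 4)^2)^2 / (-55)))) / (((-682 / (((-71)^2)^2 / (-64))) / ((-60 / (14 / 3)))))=3955.53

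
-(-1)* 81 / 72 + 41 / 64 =113 / 64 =1.77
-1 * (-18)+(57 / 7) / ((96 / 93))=5799 / 224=25.89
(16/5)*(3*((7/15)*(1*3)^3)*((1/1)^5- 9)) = -24192/25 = -967.68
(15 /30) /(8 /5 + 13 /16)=40 /193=0.21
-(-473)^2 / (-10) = 223729 / 10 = 22372.90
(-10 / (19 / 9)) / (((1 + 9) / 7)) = -63 / 19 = -3.32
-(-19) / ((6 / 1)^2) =19 / 36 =0.53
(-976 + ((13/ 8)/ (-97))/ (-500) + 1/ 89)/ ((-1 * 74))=33702842843/ 2555368000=13.19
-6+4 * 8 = 26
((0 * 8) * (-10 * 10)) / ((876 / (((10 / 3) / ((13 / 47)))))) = 0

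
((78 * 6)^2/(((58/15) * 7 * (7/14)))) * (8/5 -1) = 1971216/203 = 9710.42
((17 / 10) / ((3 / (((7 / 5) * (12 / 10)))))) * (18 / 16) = 1071 / 1000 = 1.07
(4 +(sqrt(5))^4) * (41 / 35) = 1189 / 35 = 33.97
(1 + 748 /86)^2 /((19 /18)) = 3130002 /35131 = 89.10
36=36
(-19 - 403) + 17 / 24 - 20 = -441.29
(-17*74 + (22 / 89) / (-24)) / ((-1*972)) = 1343555 / 1038096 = 1.29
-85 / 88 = -0.97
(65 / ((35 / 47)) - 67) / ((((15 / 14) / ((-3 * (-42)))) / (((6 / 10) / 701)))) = 35784 / 17525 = 2.04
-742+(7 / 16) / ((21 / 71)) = -740.52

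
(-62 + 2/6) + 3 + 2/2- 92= -449/3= -149.67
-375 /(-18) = 125 /6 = 20.83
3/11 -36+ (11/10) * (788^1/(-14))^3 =-196185.24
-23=-23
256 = 256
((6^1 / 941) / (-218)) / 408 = -1 / 13949384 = -0.00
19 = 19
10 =10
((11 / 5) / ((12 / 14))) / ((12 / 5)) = 77 / 72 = 1.07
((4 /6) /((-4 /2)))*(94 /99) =-94 /297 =-0.32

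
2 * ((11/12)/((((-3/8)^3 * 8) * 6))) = -176/243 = -0.72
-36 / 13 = -2.77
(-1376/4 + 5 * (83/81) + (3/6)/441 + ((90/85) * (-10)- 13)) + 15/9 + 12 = -47068757/134946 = -348.80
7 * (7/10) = 49/10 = 4.90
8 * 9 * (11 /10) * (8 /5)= 3168 /25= 126.72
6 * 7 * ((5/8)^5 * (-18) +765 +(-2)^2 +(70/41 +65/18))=32696409893/1007616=32449.28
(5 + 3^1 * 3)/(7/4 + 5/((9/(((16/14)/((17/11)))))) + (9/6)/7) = 59976/10175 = 5.89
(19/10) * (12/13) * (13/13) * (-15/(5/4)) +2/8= -5407/260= -20.80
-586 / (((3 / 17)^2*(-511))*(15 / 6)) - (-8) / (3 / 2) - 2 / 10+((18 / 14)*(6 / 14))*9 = 3995498 / 160965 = 24.82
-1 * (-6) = 6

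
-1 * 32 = -32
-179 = -179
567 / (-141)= -189 / 47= -4.02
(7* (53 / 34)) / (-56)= -53 / 272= -0.19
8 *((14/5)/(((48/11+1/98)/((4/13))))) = 482944/306475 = 1.58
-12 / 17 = -0.71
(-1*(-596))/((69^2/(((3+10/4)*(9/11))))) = 298/529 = 0.56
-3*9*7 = -189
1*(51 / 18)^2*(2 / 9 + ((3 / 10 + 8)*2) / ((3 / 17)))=756.93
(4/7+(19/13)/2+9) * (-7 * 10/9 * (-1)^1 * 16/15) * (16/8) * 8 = 160000/117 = 1367.52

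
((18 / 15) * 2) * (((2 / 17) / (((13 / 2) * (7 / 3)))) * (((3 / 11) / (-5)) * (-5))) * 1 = 432 / 85085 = 0.01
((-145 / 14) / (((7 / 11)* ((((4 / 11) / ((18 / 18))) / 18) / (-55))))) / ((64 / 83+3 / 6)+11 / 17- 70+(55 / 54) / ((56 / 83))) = -1323455492700 / 1988383663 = -665.59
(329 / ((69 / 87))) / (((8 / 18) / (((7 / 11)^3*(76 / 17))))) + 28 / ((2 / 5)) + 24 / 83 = 49483622773 / 43194943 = 1145.59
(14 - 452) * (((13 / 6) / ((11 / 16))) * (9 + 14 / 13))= -153008 / 11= -13909.82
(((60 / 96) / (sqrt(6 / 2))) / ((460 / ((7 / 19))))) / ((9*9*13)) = 7*sqrt(3) / 44175456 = 0.00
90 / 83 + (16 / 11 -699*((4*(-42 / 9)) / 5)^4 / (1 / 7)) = -14644538380838 / 15406875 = -950519.71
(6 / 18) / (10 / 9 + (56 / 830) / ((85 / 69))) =105825 / 370138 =0.29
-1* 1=-1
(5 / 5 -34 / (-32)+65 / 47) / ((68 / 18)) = 23319 / 25568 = 0.91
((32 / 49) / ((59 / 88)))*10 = 28160 / 2891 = 9.74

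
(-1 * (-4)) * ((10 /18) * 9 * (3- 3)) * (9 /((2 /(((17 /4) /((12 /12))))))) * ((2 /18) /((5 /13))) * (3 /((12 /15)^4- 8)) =0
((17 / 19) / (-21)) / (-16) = 0.00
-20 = -20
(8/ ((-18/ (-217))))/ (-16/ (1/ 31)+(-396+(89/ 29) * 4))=-6293/ 57402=-0.11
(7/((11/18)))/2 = 63/11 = 5.73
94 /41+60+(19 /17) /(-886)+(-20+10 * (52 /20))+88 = 96516517 /617542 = 156.29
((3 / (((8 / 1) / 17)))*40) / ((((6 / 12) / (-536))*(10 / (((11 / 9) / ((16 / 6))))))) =-12529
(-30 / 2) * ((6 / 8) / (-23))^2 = -135 / 8464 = -0.02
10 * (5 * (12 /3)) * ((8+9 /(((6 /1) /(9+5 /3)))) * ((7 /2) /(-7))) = -2400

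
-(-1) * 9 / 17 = 9 / 17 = 0.53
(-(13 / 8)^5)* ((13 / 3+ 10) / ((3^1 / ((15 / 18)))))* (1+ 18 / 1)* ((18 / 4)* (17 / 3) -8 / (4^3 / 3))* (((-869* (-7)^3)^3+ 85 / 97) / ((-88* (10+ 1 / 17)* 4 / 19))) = 2889047980377110231647686745 / 944013312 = 3060389025930505344.03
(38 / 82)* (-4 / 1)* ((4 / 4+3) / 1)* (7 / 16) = -133 / 41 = -3.24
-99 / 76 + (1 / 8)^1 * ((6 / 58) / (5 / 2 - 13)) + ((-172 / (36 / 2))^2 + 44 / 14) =29100905 / 312417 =93.15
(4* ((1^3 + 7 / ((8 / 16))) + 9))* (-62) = -5952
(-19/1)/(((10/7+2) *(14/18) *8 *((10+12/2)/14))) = -399/512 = -0.78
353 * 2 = 706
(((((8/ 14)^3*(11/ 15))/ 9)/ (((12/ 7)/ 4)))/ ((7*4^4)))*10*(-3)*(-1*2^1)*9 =11/ 1029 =0.01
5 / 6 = 0.83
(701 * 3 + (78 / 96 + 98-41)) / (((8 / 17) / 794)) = 233333177 / 64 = 3645830.89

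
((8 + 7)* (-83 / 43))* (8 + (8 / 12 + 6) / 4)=-12035 / 43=-279.88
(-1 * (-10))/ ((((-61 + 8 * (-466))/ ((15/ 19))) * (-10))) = 5/ 23997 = 0.00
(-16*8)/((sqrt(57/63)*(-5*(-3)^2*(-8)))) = -16*sqrt(399)/855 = -0.37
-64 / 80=-4 / 5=-0.80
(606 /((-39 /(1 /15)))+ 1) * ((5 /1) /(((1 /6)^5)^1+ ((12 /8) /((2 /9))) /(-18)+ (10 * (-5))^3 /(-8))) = -18144 /1579462105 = -0.00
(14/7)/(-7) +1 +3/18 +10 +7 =751/42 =17.88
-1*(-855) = 855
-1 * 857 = -857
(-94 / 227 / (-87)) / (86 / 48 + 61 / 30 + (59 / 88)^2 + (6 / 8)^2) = 3639680 / 3698770461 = 0.00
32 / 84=0.38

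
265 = 265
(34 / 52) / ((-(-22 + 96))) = -17 / 1924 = -0.01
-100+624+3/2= 1051/2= 525.50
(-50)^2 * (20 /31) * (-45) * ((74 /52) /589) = -41625000 /237367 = -175.36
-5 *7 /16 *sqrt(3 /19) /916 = -35 *sqrt(57) /278464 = -0.00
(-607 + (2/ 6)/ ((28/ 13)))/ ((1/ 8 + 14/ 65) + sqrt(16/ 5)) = 191750/ 2863 - 1352000* sqrt(5)/ 8589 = -285.01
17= 17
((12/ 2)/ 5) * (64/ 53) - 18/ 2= -2001/ 265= -7.55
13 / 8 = 1.62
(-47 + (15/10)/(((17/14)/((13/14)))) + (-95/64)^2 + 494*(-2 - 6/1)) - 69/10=-1393527659/348160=-4002.55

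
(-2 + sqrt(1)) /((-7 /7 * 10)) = 0.10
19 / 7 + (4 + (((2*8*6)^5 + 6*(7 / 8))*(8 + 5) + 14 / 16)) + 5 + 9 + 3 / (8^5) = 24313500645617685 / 229376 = 105998450777.84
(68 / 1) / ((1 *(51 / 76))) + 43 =433 / 3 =144.33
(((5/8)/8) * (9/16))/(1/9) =405/1024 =0.40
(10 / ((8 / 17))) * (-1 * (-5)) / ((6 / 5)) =2125 / 24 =88.54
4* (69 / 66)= 46 / 11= 4.18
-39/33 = -13/11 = -1.18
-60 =-60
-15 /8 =-1.88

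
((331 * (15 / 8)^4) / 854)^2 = 280792859765625 / 12235892064256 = 22.95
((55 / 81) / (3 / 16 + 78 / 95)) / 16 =5225 / 124173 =0.04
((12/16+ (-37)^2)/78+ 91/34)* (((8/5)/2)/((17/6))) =107339/18785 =5.71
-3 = -3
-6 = -6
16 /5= 3.20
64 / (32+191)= 64 / 223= 0.29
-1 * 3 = -3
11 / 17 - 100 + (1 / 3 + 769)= 34169 / 51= 669.98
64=64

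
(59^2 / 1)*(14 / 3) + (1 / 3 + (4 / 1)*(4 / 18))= 146213 / 9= 16245.89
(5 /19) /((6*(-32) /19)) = -5 /192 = -0.03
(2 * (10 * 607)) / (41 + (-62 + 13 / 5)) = -15175 / 23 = -659.78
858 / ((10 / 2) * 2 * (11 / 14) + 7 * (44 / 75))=40950 / 571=71.72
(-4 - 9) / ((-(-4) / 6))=-39 / 2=-19.50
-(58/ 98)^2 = -841/ 2401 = -0.35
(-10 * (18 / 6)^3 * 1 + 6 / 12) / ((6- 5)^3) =-539 / 2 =-269.50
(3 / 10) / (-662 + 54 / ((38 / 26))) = -57 / 118760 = -0.00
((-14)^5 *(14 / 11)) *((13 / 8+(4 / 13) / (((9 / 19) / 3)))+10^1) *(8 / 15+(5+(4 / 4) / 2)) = -56057234.63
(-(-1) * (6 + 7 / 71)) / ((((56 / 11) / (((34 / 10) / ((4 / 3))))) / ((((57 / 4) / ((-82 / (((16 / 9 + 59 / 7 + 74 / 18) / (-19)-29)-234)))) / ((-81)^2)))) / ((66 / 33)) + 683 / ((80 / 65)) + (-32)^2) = 409017557168 / 115478610144723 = 0.00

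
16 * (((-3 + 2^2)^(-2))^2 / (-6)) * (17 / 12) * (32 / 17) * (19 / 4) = -304 / 9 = -33.78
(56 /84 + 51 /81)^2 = 1225 /729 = 1.68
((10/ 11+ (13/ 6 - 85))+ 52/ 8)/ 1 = -2489/ 33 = -75.42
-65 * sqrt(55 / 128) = -65 * sqrt(110) / 16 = -42.61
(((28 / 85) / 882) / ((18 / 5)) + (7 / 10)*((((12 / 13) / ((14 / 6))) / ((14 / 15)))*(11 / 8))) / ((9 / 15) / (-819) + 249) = 2045365 / 1248054048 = 0.00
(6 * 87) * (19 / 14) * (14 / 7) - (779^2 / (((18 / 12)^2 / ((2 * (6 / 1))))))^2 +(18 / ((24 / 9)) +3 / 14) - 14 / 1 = -2639659002490933 / 252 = -10474837311471.96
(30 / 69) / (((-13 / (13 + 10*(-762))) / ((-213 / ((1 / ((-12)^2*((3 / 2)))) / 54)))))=-188990742240 / 299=-632076061.00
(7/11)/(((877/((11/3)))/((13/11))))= 91/28941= 0.00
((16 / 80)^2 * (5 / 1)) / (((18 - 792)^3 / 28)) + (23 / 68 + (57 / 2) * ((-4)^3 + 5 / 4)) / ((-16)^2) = -70472268688451 / 10089781770240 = -6.98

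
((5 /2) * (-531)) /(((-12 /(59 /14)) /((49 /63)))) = 17405 /48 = 362.60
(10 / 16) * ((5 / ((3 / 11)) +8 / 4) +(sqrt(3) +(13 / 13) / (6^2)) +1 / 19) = 5 * sqrt(3) / 8 +69815 / 5472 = 13.84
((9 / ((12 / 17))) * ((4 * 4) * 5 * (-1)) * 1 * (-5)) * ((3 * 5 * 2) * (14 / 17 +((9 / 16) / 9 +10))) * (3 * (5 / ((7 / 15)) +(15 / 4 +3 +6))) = 937949625 / 8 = 117243703.12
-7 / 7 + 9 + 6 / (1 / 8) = 56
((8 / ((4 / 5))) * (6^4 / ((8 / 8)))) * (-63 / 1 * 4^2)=-13063680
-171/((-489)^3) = 19/12992241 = 0.00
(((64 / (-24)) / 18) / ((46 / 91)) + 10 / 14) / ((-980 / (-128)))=58592 / 1065015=0.06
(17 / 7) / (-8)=-17 / 56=-0.30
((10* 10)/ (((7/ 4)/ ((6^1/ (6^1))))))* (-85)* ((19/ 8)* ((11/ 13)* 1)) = -888250/ 91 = -9760.99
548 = 548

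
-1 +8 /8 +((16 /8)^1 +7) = 9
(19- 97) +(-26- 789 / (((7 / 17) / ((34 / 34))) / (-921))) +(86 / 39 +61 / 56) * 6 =642344735 / 364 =1764683.34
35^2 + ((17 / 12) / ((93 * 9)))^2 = 123580371889 / 100881936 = 1225.00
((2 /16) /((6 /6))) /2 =0.06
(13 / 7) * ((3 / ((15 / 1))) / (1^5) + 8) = 533 / 35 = 15.23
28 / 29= 0.97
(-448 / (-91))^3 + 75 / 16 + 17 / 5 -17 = 19405059 / 175760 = 110.41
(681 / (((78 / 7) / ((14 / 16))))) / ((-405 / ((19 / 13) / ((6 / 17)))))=-3592729 / 6570720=-0.55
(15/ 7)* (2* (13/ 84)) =65/ 98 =0.66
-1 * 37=-37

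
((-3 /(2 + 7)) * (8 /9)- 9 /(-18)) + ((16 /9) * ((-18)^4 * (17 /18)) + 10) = 9518375 /54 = 176266.20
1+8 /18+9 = 94 /9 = 10.44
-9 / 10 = -0.90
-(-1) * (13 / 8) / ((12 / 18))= 39 / 16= 2.44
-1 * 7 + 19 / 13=-72 / 13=-5.54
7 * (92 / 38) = 16.95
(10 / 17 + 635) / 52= 10805 / 884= 12.22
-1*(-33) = 33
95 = 95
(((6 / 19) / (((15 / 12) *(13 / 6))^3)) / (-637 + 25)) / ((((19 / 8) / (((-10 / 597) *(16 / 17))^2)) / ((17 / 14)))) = -0.00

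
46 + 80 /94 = 46.85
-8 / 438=-4 / 219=-0.02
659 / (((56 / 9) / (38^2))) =2141091 / 14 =152935.07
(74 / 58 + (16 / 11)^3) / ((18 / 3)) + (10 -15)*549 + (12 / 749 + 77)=-462673066861 / 173463906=-2667.26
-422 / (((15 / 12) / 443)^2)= -53002929.92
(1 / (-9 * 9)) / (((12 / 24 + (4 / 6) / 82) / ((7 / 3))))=-574 / 10125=-0.06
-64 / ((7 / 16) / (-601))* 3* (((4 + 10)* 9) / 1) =33232896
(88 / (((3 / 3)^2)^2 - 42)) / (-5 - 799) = 22 / 8241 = 0.00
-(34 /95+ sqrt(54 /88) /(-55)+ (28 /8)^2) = -4791 /380+ 3 * sqrt(33) /1210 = -12.59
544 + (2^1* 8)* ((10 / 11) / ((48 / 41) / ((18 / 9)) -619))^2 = 1692666966368 / 3111519961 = 544.00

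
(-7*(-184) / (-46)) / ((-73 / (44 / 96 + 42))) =7133 / 438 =16.29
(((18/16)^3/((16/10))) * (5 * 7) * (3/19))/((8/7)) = 2679075/622592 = 4.30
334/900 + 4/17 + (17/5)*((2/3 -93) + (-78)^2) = 155847889/7650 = 20372.27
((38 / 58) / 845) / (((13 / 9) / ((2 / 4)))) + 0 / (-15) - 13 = -8282519 / 637130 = -13.00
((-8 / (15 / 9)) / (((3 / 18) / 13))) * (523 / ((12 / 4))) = -326352 / 5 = -65270.40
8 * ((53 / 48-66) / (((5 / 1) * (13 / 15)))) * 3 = -9345 / 26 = -359.42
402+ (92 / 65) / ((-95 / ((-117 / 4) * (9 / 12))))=402.33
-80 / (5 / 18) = -288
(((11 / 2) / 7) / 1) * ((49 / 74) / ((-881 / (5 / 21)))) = -55 / 391164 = -0.00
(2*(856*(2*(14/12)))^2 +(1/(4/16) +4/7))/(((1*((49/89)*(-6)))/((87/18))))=-324339547976/27783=-11674029.01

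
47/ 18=2.61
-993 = -993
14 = 14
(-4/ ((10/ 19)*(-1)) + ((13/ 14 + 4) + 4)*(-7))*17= -9333/ 10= -933.30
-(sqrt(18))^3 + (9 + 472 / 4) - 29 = 98 - 54*sqrt(2) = 21.63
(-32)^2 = 1024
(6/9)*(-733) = -1466/3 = -488.67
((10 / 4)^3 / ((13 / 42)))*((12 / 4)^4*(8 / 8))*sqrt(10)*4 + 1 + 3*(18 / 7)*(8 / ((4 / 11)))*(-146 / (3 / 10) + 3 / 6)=-577559 / 7 + 212625*sqrt(10) / 13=-30786.94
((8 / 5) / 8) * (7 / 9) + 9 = 412 / 45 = 9.16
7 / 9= 0.78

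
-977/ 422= -2.32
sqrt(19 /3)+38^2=sqrt(57) /3+1444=1446.52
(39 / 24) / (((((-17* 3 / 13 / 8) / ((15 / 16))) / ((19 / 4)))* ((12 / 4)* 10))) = -3211 / 6528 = -0.49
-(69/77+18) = -1455/77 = -18.90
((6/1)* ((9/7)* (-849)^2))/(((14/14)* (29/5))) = 194616270/203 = 958700.84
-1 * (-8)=8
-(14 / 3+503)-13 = -1562 / 3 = -520.67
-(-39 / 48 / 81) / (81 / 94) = 611 / 52488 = 0.01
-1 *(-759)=759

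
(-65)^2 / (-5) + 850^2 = 721655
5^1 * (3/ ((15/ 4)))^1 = 4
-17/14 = -1.21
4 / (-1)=-4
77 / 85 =0.91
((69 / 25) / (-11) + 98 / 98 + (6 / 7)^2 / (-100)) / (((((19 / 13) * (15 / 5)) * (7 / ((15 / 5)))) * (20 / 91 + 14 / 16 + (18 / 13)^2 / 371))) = 1862124472 / 28251078625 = 0.07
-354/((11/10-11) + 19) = -38.90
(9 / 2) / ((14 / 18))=81 / 14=5.79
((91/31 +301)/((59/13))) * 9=1102374/1829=602.72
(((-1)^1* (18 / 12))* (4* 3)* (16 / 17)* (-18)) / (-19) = -5184 / 323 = -16.05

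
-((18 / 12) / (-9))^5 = 1 / 7776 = 0.00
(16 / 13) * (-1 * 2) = -32 / 13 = -2.46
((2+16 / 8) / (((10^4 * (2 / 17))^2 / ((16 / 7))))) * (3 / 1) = 867 / 43750000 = 0.00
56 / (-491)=-56 / 491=-0.11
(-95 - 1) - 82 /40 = -1961 /20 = -98.05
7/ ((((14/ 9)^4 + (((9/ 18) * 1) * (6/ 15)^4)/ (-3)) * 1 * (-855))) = -637875/ 455857576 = -0.00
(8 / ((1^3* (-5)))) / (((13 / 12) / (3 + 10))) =-96 / 5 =-19.20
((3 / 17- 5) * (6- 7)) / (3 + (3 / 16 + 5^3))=1312 / 34867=0.04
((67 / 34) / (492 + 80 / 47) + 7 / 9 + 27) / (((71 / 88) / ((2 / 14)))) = 4.92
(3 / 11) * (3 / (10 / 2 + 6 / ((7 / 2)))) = 63 / 517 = 0.12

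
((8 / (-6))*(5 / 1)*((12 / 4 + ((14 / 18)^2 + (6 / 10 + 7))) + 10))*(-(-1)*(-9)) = 34352 / 27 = 1272.30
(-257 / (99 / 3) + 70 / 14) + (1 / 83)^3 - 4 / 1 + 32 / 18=-283606253 / 56606913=-5.01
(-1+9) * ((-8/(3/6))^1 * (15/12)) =-160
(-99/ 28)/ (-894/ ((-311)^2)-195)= 1063931/ 58680188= 0.02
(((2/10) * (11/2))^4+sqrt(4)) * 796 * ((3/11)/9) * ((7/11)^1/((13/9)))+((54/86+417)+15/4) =38739417201/84548750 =458.19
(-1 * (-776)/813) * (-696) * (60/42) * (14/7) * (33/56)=-14852640/13279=-1118.51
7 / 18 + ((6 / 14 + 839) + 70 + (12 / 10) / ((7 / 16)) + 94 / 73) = 42027869 / 45990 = 913.85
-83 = -83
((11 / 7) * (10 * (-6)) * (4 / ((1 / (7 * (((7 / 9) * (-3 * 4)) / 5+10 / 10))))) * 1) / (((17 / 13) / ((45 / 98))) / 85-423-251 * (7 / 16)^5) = -7017490022400 / 1309613389177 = -5.36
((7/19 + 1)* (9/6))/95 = 39/1805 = 0.02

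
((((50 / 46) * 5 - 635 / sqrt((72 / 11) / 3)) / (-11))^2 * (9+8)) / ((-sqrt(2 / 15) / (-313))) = -422354375 * sqrt(55) / 5566+12487010324275 * sqrt(30) / 3072432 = 21697848.04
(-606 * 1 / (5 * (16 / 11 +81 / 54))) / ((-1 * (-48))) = -1111 / 1300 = -0.85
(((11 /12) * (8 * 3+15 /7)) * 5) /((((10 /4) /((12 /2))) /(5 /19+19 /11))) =76128 /133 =572.39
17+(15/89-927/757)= 1074193/67373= 15.94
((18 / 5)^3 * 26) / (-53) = -151632 / 6625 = -22.89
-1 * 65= -65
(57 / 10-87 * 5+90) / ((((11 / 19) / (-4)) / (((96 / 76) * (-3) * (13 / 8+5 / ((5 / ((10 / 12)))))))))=-1201122 / 55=-21838.58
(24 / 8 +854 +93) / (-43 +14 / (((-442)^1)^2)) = -92797900 / 4200319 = -22.09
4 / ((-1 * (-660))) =1 / 165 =0.01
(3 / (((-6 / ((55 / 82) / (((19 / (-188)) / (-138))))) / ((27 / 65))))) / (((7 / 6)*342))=-0.48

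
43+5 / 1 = 48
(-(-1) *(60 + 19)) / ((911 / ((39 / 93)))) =1027 / 28241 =0.04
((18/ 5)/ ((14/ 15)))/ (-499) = -27/ 3493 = -0.01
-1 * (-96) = 96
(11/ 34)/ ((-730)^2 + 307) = 11/ 18129038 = 0.00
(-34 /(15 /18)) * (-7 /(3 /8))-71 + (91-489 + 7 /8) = 11739 /40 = 293.48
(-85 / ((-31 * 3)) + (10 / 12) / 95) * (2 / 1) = 1087 / 589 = 1.85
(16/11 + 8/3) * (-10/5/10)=-136/165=-0.82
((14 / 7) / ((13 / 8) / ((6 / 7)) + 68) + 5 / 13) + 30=1326473 / 43615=30.41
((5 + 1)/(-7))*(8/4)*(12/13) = -144/91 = -1.58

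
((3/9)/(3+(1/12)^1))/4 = 1/37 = 0.03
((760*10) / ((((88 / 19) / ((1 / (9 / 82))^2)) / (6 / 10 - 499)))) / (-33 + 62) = -60489910880 / 25839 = -2341031.42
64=64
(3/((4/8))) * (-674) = -4044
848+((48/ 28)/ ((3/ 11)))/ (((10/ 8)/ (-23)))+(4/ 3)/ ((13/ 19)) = 1002308/ 1365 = 734.29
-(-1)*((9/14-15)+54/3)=51/14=3.64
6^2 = 36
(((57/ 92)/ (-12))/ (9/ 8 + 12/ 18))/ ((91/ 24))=-684/ 89999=-0.01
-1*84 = -84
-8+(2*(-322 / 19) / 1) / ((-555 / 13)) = -75988 / 10545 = -7.21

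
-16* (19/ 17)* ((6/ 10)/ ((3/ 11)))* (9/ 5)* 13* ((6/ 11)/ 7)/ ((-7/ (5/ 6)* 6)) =5928/ 4165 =1.42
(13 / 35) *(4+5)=117 / 35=3.34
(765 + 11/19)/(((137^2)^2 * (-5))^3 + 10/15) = -43638/311481081935860786816705027087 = -0.00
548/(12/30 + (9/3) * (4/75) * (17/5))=34250/59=580.51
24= 24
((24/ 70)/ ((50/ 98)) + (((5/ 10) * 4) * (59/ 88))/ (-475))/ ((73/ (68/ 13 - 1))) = 69929/ 1803100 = 0.04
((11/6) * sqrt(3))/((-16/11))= -121 * sqrt(3)/96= -2.18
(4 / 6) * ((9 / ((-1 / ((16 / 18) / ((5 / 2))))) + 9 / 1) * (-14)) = -812 / 15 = -54.13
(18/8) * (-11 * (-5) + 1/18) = 991/8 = 123.88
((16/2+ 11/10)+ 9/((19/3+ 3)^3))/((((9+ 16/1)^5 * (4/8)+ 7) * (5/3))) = 1000031/893230447200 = 0.00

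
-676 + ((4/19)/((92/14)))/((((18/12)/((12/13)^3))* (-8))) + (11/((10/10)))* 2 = -627900222/960089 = -654.00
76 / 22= 38 / 11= 3.45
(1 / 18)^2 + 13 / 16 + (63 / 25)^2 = 5804449 / 810000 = 7.17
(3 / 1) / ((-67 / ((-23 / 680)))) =69 / 45560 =0.00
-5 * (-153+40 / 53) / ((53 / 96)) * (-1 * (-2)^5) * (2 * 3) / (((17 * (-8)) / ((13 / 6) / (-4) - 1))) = 143305440 / 47753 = 3000.97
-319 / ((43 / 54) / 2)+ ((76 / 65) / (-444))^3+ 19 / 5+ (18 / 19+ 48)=-229668154294038028 / 306853486977375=-748.46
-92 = -92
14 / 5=2.80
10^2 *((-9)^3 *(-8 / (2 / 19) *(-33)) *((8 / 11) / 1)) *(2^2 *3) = -1595635200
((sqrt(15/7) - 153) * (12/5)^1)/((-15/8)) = 4896/25 - 32 * sqrt(105)/175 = 193.97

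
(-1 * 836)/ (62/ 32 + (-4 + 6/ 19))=254144/ 531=478.61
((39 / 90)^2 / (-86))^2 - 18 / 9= -11981491439 / 5990760000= -2.00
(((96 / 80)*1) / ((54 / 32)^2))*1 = 512 / 1215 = 0.42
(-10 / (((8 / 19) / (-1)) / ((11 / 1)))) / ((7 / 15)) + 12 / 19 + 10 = 303481 / 532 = 570.45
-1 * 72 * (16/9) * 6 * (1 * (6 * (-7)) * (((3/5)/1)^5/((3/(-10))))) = -8360.76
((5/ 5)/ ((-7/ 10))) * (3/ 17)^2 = -90/ 2023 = -0.04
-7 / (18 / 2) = -7 / 9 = -0.78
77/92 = 0.84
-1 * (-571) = 571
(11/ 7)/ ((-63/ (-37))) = 407/ 441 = 0.92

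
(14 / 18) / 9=7 / 81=0.09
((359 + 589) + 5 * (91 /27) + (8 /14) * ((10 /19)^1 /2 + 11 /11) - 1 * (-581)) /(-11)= -504886 /3591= -140.60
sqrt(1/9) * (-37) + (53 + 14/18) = 373/9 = 41.44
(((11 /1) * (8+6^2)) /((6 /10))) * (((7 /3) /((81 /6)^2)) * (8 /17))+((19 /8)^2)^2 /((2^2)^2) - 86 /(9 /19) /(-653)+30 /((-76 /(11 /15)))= 620073826244279 /90691309338624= 6.84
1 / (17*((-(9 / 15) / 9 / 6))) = -90 / 17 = -5.29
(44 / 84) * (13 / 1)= 143 / 21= 6.81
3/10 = 0.30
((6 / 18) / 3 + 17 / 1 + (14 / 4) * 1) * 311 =115381 / 18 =6410.06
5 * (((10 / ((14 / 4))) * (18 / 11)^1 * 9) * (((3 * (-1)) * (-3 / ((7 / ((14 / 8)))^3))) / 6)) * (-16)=-6075 / 77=-78.90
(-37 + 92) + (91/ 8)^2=11801/ 64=184.39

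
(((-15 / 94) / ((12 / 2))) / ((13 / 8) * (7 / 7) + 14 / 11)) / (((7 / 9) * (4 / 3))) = -99 / 11186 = -0.01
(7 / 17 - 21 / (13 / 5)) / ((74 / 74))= -1694 / 221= -7.67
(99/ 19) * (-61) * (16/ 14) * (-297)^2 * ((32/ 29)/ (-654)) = 22728283776/ 420413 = 54061.80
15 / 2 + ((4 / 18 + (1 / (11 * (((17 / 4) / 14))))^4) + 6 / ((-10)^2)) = 2143389774311 / 275136966225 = 7.79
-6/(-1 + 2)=-6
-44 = -44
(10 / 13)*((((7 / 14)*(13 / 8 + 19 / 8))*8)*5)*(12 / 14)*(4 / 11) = 19200 / 1001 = 19.18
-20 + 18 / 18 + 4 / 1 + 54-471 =-432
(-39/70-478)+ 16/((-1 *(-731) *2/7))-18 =-25404909/51170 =-496.48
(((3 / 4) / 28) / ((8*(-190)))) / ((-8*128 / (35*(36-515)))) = -1437 / 4980736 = -0.00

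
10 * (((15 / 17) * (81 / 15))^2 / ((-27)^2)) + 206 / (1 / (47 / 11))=2799088 / 3179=880.49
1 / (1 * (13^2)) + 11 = 1860 / 169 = 11.01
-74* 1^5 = -74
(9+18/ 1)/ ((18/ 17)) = 51/ 2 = 25.50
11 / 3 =3.67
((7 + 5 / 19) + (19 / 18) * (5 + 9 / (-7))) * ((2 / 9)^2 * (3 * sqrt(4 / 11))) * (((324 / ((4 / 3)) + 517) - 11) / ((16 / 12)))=260438 * sqrt(11) / 1539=561.26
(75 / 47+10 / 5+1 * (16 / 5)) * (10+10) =6388 / 47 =135.91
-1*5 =-5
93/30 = 31/10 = 3.10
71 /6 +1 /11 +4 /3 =875 /66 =13.26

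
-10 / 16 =-5 / 8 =-0.62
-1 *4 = -4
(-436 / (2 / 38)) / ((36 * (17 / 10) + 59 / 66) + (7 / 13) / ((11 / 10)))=-35538360 / 268483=-132.37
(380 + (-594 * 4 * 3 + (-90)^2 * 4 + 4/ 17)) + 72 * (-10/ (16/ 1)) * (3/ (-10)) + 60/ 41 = 35780075/ 1394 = 25667.20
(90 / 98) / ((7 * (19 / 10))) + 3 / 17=27201 / 110789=0.25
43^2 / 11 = 168.09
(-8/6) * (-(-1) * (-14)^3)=10976/3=3658.67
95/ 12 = 7.92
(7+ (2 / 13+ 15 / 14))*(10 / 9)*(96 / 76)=19960 / 1729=11.54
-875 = -875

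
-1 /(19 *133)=-1 /2527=-0.00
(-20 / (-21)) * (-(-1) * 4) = 80 / 21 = 3.81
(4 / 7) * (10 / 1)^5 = 400000 / 7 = 57142.86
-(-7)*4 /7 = 4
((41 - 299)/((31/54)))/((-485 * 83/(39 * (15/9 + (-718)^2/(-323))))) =-279816432012/403073315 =-694.21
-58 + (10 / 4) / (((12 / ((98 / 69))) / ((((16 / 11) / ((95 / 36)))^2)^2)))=-318014137913566 / 5485585562875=-57.97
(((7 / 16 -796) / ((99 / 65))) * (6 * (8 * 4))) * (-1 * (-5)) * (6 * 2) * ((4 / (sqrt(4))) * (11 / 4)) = -33095400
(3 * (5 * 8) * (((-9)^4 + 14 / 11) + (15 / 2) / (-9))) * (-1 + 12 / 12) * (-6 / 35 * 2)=0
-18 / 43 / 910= -9 / 19565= -0.00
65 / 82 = 0.79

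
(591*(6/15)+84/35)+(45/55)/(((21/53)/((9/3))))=94323/385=244.99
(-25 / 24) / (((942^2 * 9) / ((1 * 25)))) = -625 / 191670624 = -0.00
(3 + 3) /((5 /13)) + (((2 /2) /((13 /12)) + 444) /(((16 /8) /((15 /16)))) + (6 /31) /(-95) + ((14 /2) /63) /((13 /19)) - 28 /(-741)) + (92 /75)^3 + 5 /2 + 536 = 9880852934189 /12921187500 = 764.70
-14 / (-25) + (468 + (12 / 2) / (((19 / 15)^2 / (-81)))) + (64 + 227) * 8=22505204 / 9025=2493.65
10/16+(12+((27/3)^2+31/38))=94.44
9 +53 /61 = 602 /61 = 9.87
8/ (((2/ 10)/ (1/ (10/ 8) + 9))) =392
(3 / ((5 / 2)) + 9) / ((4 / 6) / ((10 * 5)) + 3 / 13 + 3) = 3.14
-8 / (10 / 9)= -7.20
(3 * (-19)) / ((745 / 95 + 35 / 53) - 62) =57399 / 53872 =1.07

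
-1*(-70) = 70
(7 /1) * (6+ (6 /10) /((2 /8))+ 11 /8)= 68.42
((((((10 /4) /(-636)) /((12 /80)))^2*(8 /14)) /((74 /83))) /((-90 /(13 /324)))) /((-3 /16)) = 134875 /128879934057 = 0.00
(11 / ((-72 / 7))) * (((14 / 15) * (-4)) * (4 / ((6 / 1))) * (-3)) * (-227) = 244706 / 135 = 1812.64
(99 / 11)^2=81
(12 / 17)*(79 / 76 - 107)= -24159 / 323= -74.80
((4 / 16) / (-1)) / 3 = -1 / 12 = -0.08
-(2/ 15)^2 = -4/ 225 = -0.02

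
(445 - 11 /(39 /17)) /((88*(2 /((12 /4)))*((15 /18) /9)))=57942 /715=81.04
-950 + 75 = -875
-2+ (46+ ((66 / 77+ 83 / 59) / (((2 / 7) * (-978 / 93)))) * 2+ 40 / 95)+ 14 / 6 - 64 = -20559167 / 1096338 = -18.75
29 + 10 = 39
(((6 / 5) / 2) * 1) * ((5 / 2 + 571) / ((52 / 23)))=79143 / 520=152.20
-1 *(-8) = 8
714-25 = 689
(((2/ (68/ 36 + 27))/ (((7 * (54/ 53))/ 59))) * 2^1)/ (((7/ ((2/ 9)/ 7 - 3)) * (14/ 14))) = -584749/ 1203930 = -0.49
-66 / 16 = -33 / 8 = -4.12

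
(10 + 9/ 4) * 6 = 73.50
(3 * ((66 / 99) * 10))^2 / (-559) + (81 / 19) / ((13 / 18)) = 5.19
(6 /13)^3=216 /2197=0.10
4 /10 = 2 /5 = 0.40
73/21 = 3.48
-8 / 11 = -0.73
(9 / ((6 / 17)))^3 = 132651 / 8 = 16581.38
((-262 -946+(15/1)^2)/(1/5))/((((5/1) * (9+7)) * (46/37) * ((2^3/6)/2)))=-109113/1472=-74.13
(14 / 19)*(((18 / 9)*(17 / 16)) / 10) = 119 / 760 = 0.16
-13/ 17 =-0.76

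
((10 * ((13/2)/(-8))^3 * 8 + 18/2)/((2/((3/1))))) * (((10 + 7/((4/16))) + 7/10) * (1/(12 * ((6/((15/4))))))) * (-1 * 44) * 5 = 22555.55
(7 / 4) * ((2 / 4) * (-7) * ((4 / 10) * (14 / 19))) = -343 / 190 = -1.81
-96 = -96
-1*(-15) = 15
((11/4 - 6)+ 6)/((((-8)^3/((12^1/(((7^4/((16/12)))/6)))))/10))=-165/76832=-0.00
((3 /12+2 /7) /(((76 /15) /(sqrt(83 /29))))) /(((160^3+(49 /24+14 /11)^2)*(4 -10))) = -6534*sqrt(2407) /44043172733105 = -0.00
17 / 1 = 17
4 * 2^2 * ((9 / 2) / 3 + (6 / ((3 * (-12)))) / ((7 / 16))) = 376 / 21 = 17.90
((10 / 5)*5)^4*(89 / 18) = 445000 / 9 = 49444.44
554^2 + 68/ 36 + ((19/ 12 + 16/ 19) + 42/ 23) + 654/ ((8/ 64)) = 4910808937/ 15732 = 312154.14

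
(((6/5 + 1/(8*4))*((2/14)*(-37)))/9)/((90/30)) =-7289/30240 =-0.24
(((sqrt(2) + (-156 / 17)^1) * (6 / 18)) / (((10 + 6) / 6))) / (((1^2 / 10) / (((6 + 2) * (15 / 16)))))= -2925 / 34 + 75 * sqrt(2) / 8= -72.77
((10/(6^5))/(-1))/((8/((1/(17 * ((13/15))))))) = -25/2291328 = -0.00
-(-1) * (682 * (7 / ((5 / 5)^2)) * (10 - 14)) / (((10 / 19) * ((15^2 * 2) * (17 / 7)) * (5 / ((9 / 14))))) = -45353 / 10625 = -4.27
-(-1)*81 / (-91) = -81 / 91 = -0.89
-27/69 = -9/23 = -0.39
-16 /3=-5.33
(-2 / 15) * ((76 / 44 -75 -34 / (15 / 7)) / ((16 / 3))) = 3677 / 1650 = 2.23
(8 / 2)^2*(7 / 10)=56 / 5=11.20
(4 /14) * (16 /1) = 32 /7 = 4.57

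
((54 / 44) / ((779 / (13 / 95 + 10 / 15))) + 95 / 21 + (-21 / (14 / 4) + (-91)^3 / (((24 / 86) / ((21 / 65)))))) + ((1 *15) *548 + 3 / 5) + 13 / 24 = -118186832110121 / 136761240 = -864183.68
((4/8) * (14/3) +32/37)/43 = 355/4773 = 0.07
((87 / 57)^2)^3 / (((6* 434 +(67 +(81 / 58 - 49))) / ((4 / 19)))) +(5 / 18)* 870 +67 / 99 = 1087712601249686848 / 4488291792303759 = 242.34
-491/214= -2.29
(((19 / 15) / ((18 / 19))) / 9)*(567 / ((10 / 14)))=17689 / 150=117.93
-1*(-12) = 12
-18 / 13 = -1.38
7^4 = 2401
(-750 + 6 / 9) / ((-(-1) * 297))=-2.52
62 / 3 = 20.67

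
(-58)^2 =3364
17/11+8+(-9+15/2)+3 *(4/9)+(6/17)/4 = 5311/561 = 9.47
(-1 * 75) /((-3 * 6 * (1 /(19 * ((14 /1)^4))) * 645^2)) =364952 /49923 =7.31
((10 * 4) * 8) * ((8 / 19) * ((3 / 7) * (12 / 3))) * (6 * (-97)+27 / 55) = -134315.48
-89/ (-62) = 89/ 62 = 1.44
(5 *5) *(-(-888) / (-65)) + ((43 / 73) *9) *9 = -278841 / 949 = -293.83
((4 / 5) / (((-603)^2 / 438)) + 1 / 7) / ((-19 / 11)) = -6711133 / 80599995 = -0.08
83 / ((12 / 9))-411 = -1395 / 4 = -348.75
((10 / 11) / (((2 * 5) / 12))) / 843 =4 / 3091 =0.00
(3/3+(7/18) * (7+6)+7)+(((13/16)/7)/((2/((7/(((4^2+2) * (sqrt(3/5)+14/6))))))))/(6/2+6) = 4918535/376704 - 13 * sqrt(15)/125568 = 13.06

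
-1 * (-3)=3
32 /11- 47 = -44.09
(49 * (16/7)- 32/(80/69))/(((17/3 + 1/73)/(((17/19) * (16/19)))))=6284424/561355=11.20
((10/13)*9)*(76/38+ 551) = 3828.46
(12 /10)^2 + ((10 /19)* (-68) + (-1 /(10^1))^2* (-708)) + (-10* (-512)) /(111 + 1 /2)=475583 /105925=4.49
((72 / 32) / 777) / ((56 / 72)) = 27 / 7252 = 0.00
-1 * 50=-50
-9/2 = -4.50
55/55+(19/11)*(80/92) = 633/253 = 2.50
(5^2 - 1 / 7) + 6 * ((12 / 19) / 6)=3390 / 133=25.49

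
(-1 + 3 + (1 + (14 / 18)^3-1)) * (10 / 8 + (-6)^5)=-56009299 / 2916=-19207.58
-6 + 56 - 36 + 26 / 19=292 / 19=15.37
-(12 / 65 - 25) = 1613 / 65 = 24.82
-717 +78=-639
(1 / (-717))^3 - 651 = -239959780264 / 368601813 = -651.00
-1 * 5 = -5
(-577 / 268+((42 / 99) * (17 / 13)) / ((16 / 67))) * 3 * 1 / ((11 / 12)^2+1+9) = 704250 / 14955941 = 0.05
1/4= 0.25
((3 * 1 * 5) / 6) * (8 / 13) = 20 / 13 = 1.54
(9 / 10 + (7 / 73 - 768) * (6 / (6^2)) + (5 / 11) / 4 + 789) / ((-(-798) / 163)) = 135.23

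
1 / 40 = 0.02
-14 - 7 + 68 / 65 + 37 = 1108 / 65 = 17.05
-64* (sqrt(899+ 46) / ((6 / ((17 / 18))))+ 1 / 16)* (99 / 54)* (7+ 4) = -16456* sqrt(105) / 27-242 / 3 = -6325.99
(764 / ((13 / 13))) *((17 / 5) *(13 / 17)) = 9932 / 5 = 1986.40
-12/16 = -3/4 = -0.75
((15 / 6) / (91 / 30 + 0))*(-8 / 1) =-600 / 91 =-6.59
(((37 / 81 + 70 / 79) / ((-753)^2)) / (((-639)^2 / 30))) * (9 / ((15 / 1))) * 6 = 0.00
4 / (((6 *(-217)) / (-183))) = 122 / 217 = 0.56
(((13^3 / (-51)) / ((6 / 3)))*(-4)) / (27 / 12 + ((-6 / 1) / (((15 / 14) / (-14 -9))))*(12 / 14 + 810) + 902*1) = 87880 / 107449503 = 0.00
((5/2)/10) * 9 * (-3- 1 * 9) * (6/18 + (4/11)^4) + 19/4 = -276545/58564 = -4.72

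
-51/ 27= -17/ 9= -1.89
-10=-10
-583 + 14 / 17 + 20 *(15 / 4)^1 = -8622 / 17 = -507.18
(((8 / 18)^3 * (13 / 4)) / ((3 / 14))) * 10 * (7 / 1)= 203840 / 2187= 93.21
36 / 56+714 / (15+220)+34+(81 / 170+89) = 3555963 / 27965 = 127.16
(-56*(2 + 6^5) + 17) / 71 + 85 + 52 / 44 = -4723753 / 781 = -6048.34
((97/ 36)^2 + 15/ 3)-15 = -3551/ 1296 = -2.74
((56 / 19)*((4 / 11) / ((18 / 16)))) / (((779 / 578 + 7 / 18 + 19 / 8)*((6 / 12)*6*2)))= 0.04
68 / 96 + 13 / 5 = 397 / 120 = 3.31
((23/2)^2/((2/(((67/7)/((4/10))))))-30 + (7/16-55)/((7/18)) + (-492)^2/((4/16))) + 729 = 108684461/112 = 970396.97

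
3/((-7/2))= -6/7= -0.86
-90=-90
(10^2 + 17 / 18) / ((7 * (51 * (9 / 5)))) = 9085 / 57834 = 0.16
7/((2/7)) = 49/2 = 24.50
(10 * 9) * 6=540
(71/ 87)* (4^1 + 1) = 355/ 87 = 4.08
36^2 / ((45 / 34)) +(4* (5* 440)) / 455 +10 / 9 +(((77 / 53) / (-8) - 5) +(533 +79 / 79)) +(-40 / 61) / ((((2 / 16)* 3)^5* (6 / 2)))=12859819523921 / 8578959480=1499.00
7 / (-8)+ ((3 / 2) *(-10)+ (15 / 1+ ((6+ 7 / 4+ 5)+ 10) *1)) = 21.88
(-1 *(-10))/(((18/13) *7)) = 65/63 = 1.03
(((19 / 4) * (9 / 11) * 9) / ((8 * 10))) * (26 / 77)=20007 / 135520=0.15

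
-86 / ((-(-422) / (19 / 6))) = -817 / 1266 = -0.65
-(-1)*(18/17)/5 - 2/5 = -16/85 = -0.19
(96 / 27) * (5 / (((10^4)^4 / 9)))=1 / 62500000000000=0.00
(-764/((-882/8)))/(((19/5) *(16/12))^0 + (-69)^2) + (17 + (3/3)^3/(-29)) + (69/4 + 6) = 4898525213/121802436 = 40.22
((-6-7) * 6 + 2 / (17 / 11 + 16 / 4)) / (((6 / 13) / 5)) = -153920 / 183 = -841.09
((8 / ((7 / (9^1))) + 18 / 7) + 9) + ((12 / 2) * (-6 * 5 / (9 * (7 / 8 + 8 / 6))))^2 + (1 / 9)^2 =103.89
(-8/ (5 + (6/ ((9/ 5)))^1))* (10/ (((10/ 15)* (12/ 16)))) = -96/ 5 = -19.20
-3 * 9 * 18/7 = -486/7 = -69.43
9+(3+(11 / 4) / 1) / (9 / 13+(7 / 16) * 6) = 161 / 15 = 10.73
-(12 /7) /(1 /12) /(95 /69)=-9936 /665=-14.94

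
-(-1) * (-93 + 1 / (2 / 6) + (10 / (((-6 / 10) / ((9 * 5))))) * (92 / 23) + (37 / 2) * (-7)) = -6439 / 2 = -3219.50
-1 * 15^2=-225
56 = 56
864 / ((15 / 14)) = 4032 / 5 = 806.40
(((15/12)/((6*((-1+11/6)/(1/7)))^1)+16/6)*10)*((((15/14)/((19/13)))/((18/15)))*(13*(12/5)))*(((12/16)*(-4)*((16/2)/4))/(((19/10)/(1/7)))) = -28772250/123823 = -232.37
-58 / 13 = -4.46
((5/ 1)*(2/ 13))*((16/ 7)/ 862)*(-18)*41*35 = -295200/ 5603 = -52.69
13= 13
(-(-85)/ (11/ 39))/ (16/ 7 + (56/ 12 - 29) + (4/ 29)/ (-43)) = -17361981/ 1270379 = -13.67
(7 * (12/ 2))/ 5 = 42/ 5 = 8.40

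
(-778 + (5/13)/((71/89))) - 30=-745339/923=-807.52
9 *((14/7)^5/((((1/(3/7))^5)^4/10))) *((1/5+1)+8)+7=558638249922772903/79792266297612001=7.00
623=623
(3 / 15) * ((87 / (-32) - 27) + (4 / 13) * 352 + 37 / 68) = 559629 / 35360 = 15.83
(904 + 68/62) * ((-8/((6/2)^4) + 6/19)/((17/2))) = 23.11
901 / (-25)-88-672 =-19901 / 25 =-796.04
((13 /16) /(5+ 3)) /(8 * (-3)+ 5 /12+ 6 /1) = -39 /6752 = -0.01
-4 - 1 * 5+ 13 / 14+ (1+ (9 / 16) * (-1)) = -855 / 112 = -7.63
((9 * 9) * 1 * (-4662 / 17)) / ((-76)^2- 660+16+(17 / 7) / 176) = -155076768 / 35828299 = -4.33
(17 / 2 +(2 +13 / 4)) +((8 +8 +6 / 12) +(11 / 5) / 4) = 154 / 5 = 30.80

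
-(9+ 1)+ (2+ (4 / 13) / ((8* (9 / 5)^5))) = -12279067 / 1535274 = -8.00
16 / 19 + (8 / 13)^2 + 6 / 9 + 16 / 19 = 26294 / 9633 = 2.73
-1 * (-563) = 563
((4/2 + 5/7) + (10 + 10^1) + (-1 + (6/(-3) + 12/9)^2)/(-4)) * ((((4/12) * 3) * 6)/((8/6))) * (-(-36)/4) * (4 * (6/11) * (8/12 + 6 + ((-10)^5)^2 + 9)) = 1554930002436057/77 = 20193896135533.21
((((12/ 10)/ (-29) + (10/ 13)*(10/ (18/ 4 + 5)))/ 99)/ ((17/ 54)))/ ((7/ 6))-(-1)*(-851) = -39895450937/ 46881835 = -850.98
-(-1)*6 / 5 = 6 / 5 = 1.20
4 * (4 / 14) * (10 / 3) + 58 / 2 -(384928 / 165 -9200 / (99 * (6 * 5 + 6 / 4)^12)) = -404616374907474647670731959 / 175913474781547254585645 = -2300.09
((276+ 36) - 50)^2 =68644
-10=-10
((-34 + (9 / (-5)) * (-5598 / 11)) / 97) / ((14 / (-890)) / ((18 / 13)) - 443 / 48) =-621729792 / 631805911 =-0.98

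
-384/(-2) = 192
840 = 840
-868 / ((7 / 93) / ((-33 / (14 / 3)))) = 570834 / 7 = 81547.71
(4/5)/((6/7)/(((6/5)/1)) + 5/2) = 0.25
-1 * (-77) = 77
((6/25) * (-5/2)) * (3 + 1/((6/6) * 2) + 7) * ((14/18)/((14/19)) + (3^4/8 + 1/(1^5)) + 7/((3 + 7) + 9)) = -120169/1520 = -79.06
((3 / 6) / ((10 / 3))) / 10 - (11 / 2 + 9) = -2897 / 200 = -14.48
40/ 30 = 4/ 3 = 1.33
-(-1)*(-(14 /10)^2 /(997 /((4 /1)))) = -196 /24925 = -0.01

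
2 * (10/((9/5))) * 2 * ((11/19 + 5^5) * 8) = 95017600/171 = 555658.48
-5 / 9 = -0.56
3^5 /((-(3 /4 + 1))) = -972 /7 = -138.86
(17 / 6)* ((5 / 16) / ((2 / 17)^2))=24565 / 384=63.97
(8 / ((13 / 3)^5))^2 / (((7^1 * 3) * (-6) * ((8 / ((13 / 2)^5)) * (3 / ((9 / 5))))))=-19683 / 103962040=-0.00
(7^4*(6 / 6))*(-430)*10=-10324300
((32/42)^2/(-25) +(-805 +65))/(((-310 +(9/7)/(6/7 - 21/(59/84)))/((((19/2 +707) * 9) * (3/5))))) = 70113909595956/7592286625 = 9234.89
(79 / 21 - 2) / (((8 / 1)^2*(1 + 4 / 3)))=37 / 3136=0.01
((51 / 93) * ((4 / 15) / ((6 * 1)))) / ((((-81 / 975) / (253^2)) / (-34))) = 4809636260 / 7533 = 638475.54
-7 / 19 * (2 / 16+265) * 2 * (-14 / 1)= 103929 / 38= 2734.97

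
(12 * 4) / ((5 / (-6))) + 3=-273 / 5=-54.60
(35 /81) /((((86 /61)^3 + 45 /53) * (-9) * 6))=-421049755 /192128444262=-0.00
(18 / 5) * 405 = 1458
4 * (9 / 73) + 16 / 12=400 / 219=1.83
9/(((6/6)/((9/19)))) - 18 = -13.74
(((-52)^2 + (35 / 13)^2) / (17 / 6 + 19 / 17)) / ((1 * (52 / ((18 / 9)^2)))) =46736502 / 885391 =52.79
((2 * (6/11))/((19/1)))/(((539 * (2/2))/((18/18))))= 12/112651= 0.00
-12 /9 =-4 /3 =-1.33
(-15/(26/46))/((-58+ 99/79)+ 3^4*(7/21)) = 5451/6110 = 0.89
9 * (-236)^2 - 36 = 501228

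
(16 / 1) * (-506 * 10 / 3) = -80960 / 3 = -26986.67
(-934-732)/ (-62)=833/ 31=26.87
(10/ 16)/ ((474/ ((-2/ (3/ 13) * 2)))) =-65/ 2844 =-0.02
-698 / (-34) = 349 / 17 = 20.53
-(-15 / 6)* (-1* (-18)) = 45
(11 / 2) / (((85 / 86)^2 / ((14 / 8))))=142373 / 14450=9.85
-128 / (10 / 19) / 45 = -1216 / 225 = -5.40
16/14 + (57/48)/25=3333/2800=1.19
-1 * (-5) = 5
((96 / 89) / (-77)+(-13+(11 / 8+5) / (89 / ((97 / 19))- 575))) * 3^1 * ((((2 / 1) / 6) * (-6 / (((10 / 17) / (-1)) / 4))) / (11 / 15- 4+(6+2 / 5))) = -1969709459661 / 11613313096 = -169.61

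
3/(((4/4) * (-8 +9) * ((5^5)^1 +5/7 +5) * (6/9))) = 7/4870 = 0.00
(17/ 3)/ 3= 17/ 9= 1.89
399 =399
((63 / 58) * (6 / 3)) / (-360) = -7 / 1160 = -0.01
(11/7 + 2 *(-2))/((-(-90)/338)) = -2873/315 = -9.12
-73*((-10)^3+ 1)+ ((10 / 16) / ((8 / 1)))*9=4667373 / 64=72927.70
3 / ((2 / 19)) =28.50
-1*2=-2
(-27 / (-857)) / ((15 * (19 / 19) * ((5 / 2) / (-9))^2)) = 2916 / 107125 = 0.03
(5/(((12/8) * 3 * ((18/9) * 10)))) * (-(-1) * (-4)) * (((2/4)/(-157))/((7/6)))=2/3297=0.00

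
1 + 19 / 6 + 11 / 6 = 6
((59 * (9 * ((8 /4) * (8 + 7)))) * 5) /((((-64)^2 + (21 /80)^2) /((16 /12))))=679680000 /26214841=25.93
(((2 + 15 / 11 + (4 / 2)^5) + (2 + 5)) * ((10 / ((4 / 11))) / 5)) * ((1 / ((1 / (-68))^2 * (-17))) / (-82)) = 31688 / 41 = 772.88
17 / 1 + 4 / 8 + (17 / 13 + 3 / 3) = 515 / 26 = 19.81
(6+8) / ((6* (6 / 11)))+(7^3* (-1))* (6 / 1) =-36967 / 18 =-2053.72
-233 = -233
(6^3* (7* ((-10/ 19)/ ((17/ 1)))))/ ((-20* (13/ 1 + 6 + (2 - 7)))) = 0.17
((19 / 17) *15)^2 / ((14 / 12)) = 487350 / 2023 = 240.90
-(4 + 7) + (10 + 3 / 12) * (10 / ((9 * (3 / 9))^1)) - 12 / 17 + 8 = 3107 / 102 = 30.46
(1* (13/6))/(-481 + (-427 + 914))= 13/36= 0.36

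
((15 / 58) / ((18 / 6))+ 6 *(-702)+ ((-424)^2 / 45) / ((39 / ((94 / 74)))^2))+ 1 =-22861893140093 / 5434669890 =-4206.68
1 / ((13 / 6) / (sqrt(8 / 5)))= 12 * sqrt(10) / 65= 0.58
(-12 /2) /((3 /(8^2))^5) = -26512143.80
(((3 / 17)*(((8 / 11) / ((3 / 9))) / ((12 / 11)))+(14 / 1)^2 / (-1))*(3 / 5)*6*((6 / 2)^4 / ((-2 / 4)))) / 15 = 3232872 / 425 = 7606.76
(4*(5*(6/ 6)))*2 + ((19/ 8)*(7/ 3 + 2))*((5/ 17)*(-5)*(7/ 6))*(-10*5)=1129585/ 1224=922.86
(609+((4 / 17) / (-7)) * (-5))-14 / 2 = 71658 / 119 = 602.17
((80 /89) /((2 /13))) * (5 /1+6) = 5720 /89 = 64.27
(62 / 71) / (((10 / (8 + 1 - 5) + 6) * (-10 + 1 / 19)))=-2356 / 228123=-0.01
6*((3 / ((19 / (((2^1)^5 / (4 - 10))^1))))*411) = -39456 / 19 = -2076.63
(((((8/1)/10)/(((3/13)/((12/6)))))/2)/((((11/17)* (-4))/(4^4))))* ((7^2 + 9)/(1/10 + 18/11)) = -6562816/573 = -11453.43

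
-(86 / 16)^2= -1849 / 64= -28.89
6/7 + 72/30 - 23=-691/35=-19.74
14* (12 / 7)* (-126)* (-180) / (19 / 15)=8164800 / 19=429726.32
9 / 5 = 1.80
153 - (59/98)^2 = 1465931/9604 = 152.64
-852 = -852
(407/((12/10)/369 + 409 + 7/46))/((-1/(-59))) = 679327770/11575007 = 58.69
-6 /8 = -3 /4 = -0.75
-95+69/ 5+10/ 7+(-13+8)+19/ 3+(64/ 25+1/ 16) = -636851/ 8400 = -75.82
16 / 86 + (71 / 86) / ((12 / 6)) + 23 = 4059 / 172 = 23.60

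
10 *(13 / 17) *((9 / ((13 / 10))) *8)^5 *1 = 3985108512.84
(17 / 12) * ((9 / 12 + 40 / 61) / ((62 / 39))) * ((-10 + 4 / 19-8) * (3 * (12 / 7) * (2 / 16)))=-16470909 / 1149728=-14.33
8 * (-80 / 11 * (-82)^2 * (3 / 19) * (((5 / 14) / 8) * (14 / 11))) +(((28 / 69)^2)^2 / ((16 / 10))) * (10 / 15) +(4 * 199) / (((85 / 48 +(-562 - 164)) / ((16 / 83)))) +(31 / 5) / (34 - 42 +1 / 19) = -1195611814812612625340477 / 340564112357449898115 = -3510.68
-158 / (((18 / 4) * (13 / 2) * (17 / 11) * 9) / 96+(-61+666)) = -222464 / 857807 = -0.26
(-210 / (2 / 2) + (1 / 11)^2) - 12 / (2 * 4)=-211.49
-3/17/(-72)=1/408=0.00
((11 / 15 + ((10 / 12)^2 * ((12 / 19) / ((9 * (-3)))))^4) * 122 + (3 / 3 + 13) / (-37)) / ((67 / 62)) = 5732427269096772116 / 69534607961631195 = 82.44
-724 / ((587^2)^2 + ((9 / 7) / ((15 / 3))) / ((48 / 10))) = -0.00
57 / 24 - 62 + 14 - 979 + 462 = -4501 / 8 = -562.62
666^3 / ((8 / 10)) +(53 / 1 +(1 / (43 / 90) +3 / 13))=206416577756 / 559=369260425.32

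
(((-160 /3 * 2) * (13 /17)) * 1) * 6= -8320 /17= -489.41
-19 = -19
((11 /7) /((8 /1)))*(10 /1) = 55 /28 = 1.96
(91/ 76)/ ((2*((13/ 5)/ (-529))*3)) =-18515/ 456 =-40.60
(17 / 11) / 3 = 17 / 33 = 0.52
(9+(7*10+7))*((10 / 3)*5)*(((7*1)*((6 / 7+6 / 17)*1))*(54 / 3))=3715200 / 17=218541.18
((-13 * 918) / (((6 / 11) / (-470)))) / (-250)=-1028313 / 25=-41132.52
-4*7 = -28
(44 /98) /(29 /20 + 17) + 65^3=4965495065 /18081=274625.02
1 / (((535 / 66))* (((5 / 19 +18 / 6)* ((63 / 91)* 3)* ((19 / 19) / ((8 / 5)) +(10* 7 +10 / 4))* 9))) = 1672 / 60452325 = 0.00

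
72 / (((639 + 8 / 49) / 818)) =2885904 / 31319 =92.15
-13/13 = -1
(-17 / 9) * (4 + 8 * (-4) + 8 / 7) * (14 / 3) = 6392 / 27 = 236.74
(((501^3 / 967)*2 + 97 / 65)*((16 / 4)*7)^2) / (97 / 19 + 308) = 243516663886384 / 373924395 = 651245.73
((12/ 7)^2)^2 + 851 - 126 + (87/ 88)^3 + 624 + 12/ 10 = 11124642895747/ 8181071360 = 1359.80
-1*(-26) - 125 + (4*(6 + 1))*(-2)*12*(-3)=1917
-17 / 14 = -1.21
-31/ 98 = -0.32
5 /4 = 1.25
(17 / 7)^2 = 289 / 49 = 5.90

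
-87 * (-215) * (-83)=-1552515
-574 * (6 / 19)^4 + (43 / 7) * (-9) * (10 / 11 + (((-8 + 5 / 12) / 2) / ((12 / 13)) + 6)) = -51566731081 / 321110944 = -160.59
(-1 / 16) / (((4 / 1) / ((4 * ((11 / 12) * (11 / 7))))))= -121 / 1344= -0.09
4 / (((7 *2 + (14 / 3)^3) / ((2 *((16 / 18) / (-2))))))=-48 / 1561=-0.03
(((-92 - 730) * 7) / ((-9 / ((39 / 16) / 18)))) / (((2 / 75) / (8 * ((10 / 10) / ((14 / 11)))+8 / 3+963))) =3155554.77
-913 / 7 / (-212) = 913 / 1484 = 0.62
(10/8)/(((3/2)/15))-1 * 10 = 5/2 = 2.50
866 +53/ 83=71931/ 83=866.64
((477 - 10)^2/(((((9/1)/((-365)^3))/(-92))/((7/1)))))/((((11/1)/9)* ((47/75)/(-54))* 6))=-8916849807688853.97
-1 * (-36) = 36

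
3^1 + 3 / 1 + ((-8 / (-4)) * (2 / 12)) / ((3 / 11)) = 65 / 9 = 7.22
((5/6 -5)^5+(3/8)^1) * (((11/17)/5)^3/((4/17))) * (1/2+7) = -44962511/518400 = -86.73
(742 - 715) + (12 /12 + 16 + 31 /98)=4343 /98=44.32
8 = 8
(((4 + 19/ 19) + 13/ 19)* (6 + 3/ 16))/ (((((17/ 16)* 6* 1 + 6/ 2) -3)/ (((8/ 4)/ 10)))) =1782/ 1615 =1.10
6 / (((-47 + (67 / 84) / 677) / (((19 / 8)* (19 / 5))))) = -15397011 / 13363645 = -1.15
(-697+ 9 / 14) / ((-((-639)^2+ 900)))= 9749 / 5729094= 0.00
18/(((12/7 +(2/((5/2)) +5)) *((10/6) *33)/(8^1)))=1008/2893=0.35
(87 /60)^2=841 /400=2.10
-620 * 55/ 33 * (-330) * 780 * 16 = 4255680000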